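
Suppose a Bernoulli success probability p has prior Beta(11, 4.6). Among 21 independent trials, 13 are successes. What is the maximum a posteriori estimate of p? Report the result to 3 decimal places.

Prior: Beta(11, 4.6).
Data: 13 successes in 21 trials. The binomial likelihood contributes p^13(1−p)^8, so the posterior is Beta(11+13, 4.6+8) = Beta(24, 12.6).
For Beta(a, b) with a, b > 1 the mode is (a−1)/(a+b−2) = 23/34.6 ≈ 0.665.

p̂_MAP = 0.665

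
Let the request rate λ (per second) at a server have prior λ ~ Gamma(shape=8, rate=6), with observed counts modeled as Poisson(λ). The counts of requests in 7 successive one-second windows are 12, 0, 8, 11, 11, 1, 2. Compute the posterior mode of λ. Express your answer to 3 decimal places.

Σxᵢ = 12+0+8+11+11+1+2 = 45, with n = 7.
Posterior ∝ λ^7e^(−6λ) · λ^45e^(−7λ) = λ^52e^(−13λ), i.e. Gamma(shape=53, rate=13).
The mode of a Gamma(a, b) with a ≥ 1 (shape–rate) is (a−1)/b = 52/13 ≈ 4.000.

λ̂_MAP = 4.000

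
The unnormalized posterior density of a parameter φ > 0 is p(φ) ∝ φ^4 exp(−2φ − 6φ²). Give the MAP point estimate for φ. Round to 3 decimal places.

ℓ'(φ) = 4/φ − 2 − 12φ. Setting this to zero and multiplying by φ: 12φ² + 2φ − 4 = 0.
φ = (−2 + √(2² + 4·12·4)) / (2·12) = (−2 + √196) / 24 = (−2 + 14)/24 = 1/2.
ℓ''(φ) = −4/φ² − 12 < 0, confirming a maximum.

φ̂_MAP = 0.500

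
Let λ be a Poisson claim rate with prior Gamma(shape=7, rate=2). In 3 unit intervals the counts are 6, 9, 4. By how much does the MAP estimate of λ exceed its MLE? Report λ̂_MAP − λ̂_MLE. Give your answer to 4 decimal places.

Σxᵢ = 19. Posterior is Gamma(26, 5); MAP = (26−1)/5 = 25/5 ≈ 5.00000.
MLE = x̄ = 19/3 ≈ 6.33333.
Difference = 25/5 − 19/3 = -4/3 ≈ -1.3333.

MAP − MLE = -1.3333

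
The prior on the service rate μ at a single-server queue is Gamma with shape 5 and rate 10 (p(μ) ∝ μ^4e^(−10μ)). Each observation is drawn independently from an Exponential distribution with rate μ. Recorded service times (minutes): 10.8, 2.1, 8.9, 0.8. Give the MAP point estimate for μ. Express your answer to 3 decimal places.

μ̂_MAP = 0.245

The Exponential(rate=μ) likelihood is ∝ μ^n e^(−μΣtᵢ). Here n = 4 and Σtᵢ = 10.8 + 2.1 + 8.9 + 0.8 = 22.6.
Posterior ∝ μ^4e^(−10μ) · μ^4e^(−22.6μ) = μ^8e^(−32.6μ), i.e. Gamma(9, 32.6).
Mode = (a−1)/b = 8/32.6 ≈ 0.245.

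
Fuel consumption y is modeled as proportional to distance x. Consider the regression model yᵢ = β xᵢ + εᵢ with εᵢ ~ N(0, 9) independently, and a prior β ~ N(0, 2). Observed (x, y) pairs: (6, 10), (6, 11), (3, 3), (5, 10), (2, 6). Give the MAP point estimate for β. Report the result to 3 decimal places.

log p(β | y) = −Σ(yᵢ − βxᵢ)²/(2·9) − β²/(2·2) + const.
Setting the derivative to zero: Σxᵢ(yᵢ − βxᵢ)/9 − β/2 = 0, so β = Σxᵢyᵢ / (Σxᵢ² + σ²/τ²).
Σxᵢyᵢ = 6·10 + 6·11 + 3·3 + 5·10 + 2·6 = 197; Σxᵢ² = 110; σ²/τ² = 4.5.
β̂_MAP = 197 / (110 + 4.5) = 197/114.5 ≈ 1.721.

β̂_MAP = 1.721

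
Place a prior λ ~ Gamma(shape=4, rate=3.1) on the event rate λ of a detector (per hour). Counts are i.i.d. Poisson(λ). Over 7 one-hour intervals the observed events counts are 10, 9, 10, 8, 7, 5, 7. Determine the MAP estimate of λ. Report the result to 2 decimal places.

λ̂_MAP = 5.84

Σxᵢ = 10+9+10+8+7+5+7 = 56, with n = 7.
Posterior ∝ λ^3e^(−3.1λ) · λ^56e^(−7λ) = λ^59e^(−10.1λ), i.e. Gamma(shape=60, rate=10.1).
The mode of a Gamma(a, b) with a ≥ 1 (shape–rate) is (a−1)/b = 59/10.1 ≈ 5.84.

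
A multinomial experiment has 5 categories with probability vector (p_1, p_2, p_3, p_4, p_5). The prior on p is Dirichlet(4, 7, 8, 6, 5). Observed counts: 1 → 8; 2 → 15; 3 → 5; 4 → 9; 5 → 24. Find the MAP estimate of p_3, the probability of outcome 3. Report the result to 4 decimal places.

The posterior is Dirichlet(αᵢ + nᵢ) = Dirichlet(12, 22, 13, 15, 29).
For a Dirichlet(a₁,…,a_K) with all aᵢ > 1, the mode has j-th component (aⱼ − 1)/(Σaᵢ − K).
Here Σaᵢ = 91 and K = 5, so p_3 = (13 − 1)/(91 − 5) = 12/86 ≈ 0.1395.

MAP estimate: 0.1395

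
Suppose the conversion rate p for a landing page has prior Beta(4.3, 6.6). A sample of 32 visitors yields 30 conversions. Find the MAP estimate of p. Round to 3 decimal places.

Prior: Beta(4.3, 6.6).
Data: 30 successes in 32 trials. The binomial likelihood contributes p^30(1−p)^2, so the posterior is Beta(4.3+30, 6.6+2) = Beta(34.3, 8.6).
For Beta(a, b) with a, b > 1 the mode is (a−1)/(a+b−2) = 33.3/40.9 ≈ 0.814.

p̂_MAP = 0.814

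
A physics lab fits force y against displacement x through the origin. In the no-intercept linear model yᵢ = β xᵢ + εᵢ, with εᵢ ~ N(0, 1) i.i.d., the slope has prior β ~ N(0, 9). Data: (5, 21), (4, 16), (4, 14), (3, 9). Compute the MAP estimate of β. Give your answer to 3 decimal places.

β̂_MAP = 3.812

log p(β | y) = −Σ(yᵢ − βxᵢ)²/(2·1) − β²/(2·9) + const.
Setting the derivative to zero: Σxᵢ(yᵢ − βxᵢ)/1 − β/9 = 0, so β = Σxᵢyᵢ / (Σxᵢ² + σ²/τ²).
Σxᵢyᵢ = 5·21 + 4·16 + 4·14 + 3·9 = 252; Σxᵢ² = 66; σ²/τ² = 1/9.
β̂_MAP = 252 / (66 + 1/9) = 252/(595/9) = 324/85 ≈ 3.812.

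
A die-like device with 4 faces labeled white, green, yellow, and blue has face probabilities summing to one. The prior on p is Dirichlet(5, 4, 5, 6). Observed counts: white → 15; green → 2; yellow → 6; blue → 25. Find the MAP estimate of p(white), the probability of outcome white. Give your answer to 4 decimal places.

The posterior is Dirichlet(αᵢ + nᵢ) = Dirichlet(20, 6, 11, 31).
For a Dirichlet(a₁,…,a_K) with all aᵢ > 1, the mode has j-th component (aⱼ − 1)/(Σaᵢ − K).
Here Σaᵢ = 68 and K = 4, so p(white) = (20 − 1)/(68 − 4) = 19/64 ≈ 0.2969.

MAP estimate of p(white) = 0.2969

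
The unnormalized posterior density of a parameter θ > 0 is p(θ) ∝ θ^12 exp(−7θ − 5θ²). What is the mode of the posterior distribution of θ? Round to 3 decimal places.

ℓ'(θ) = 12/θ − 7 − 10θ. Setting this to zero and multiplying by θ: 10θ² + 7θ − 12 = 0.
θ = (−7 + √(7² + 4·10·12)) / (2·10) = (−7 + √529) / 20 = (−7 + 23)/20 = 4/5.
ℓ''(θ) = −12/θ² − 10 < 0, confirming a maximum.

θ̂_MAP = 0.800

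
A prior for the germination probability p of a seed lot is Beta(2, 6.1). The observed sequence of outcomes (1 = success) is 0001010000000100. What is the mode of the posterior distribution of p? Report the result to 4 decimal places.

Prior: Beta(2, 6.1).
Data: 3 successes in 16 trials (from the sequence). The binomial likelihood contributes p^3(1−p)^13, so the posterior is Beta(2+3, 6.1+13) = Beta(5, 19.1).
For Beta(a, b) with a, b > 1 the mode is (a−1)/(a+b−2) = 4/22.1 ≈ 0.1810.

p̂_MAP = 0.1810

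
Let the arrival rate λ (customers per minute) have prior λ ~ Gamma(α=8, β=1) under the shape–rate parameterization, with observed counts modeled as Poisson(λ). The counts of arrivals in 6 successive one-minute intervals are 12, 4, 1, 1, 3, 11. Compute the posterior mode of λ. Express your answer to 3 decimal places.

λ̂_MAP = 5.571

Σxᵢ = 12+4+1+1+3+11 = 32, with n = 6.
Posterior ∝ λ^7e^(−1λ) · λ^32e^(−6λ) = λ^39e^(−7λ), i.e. Gamma(shape=40, rate=7).
The mode of a Gamma(a, b) with a ≥ 1 (shape–rate) is (a−1)/b = 39/7 ≈ 5.571.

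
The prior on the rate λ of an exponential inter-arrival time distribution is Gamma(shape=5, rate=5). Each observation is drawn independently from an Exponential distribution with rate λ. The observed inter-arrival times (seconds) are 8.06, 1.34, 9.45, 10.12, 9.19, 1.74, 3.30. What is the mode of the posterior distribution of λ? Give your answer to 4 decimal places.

The Exponential(rate=λ) likelihood is ∝ λ^n e^(−λΣtᵢ). Here n = 7 and Σtᵢ = 8.06 + 1.34 + 9.45 + 10.12 + 9.19 + 1.74 + 3.30 = 43.20.
Posterior ∝ λ^4e^(−5λ) · λ^7e^(−43.20λ) = λ^11e^(−48.20λ), i.e. Gamma(12, 48.20).
Mode = (a−1)/b = 11/48.20 ≈ 0.2282.

λ̂_MAP = 0.2282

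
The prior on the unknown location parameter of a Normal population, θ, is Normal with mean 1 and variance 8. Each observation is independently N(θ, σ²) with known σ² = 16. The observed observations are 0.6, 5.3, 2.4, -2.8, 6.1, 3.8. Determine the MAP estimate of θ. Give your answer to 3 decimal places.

θ̂_MAP = 2.175

n = 6; x̄ = (0.6 + 5.3 + 2.4 + (-2.8) + 6.1 + 3.8)/6 = 15.4/6 = 77/30 ≈ 2.5667.
For a Normal prior and Normal likelihood with known variance, the posterior is Normal; its mode equals its mean, the precision-weighted average.
Prior precision 1/σ₀² = 1/8 = 0.125; data precision n/σ² = 6/16 = 0.375.
θ̂ = (0.125·1 + 0.375·(77/30)) / (0.125 + 0.375) = 1.0875/0.5 = 2.175.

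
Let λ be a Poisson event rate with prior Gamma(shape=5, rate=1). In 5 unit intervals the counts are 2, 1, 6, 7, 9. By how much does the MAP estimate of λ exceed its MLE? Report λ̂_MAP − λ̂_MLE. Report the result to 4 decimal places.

MAP − MLE = -0.1667

Σxᵢ = 25. Posterior is Gamma(30, 6); MAP = (30−1)/6 = 29/6 ≈ 4.83333.
MLE = x̄ = 25/5 ≈ 5.00000.
Difference = 29/6 − 25/5 = -1/6 ≈ -0.1667.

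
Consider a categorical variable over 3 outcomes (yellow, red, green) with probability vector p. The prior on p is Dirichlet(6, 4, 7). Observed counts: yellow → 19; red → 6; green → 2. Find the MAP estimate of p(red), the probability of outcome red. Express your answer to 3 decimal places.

MAP estimate of p(red) = 0.220

The posterior is Dirichlet(αᵢ + nᵢ) = Dirichlet(25, 10, 9).
For a Dirichlet(a₁,…,a_K) with all aᵢ > 1, the mode has j-th component (aⱼ − 1)/(Σaᵢ − K).
Here Σaᵢ = 44 and K = 3, so p(red) = (10 − 1)/(44 − 3) = 9/41 ≈ 0.220.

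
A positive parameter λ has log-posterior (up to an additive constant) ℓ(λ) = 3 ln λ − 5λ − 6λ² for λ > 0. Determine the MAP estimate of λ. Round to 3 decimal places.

ℓ'(λ) = 3/λ − 5 − 12λ. Setting this to zero and multiplying by λ: 12λ² + 5λ − 3 = 0.
λ = (−5 + √(5² + 4·12·3)) / (2·12) = (−5 + √169) / 24 = (−5 + 13)/24 = 1/3.
ℓ''(λ) = −3/λ² − 12 < 0, confirming a maximum.

λ̂_MAP = 0.333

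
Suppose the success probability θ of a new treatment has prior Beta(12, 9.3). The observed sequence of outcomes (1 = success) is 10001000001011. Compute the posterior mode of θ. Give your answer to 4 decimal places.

θ̂_MAP = 0.4805

Prior: Beta(12, 9.3).
Data: 5 successes in 14 trials (from the sequence). The binomial likelihood contributes θ^5(1−θ)^9, so the posterior is Beta(12+5, 9.3+9) = Beta(17, 18.3).
For Beta(a, b) with a, b > 1 the mode is (a−1)/(a+b−2) = 16/33.3 ≈ 0.4805.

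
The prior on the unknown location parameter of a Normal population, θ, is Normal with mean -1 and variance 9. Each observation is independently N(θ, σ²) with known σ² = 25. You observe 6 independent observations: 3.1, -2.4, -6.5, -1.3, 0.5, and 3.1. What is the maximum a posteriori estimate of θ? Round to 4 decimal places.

θ̂_MAP = -0.7152

n = 6; x̄ = (3.1 + (-2.4) + (-6.5) + (-1.3) + 0.5 + 3.1)/6 = -3.5/6 = -7/12 ≈ -0.5833.
For a Normal prior and Normal likelihood with known variance, the posterior is Normal; its mode equals its mean, the precision-weighted average.
Prior precision 1/σ₀² = 1/9; data precision n/σ² = 6/25 = 0.24.
θ̂ = ((1/9)·(-1) + 0.24·(-7/12)) / (1/9 + 0.24) = (-113/450)/(79/225) = -113/158 ≈ -0.7152.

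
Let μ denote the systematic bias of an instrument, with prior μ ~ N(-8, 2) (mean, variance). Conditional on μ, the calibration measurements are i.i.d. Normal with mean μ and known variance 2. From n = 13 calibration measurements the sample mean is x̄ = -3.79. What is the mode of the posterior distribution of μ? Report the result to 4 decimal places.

n = 13, x̄ = -3.79.
For a Normal prior and Normal likelihood with known variance, the posterior is Normal; its mode equals its mean, the precision-weighted average.
Prior precision 1/σ₀² = 1/2 = 0.5; data precision n/σ² = 13/2 = 6.5.
μ̂ = (0.5·(-8) + 6.5·(-3.79)) / (0.5 + 6.5) = (-28.635)/7 = -5727/1400 ≈ -4.0907.

μ̂_MAP = -4.0907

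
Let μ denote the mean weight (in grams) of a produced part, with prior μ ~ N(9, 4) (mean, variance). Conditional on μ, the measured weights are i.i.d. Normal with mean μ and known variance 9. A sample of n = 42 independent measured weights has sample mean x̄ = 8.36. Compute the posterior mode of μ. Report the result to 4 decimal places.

n = 42, x̄ = 8.36.
For a Normal prior and Normal likelihood with known variance, the posterior is Normal; its mode equals its mean, the precision-weighted average.
Prior precision 1/σ₀² = 1/4 = 0.25; data precision n/σ² = 42/9 = 14/3.
μ̂ = (0.25·9 + (14/3)·8.36) / (0.25 + 14/3) = (12379/300)/(59/12) = 12379/1475 ≈ 8.3925.

μ̂_MAP = 8.3925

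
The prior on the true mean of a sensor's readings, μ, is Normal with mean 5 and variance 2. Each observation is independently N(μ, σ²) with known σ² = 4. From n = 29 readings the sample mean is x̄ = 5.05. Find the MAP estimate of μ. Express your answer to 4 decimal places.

μ̂_MAP = 5.0468

n = 29, x̄ = 5.05.
For a Normal prior and Normal likelihood with known variance, the posterior is Normal; its mode equals its mean, the precision-weighted average.
Prior precision 1/σ₀² = 1/2 = 0.5; data precision n/σ² = 29/4 = 7.25.
μ̂ = (0.5·5 + 7.25·5.05) / (0.5 + 7.25) = 39.1125/7.75 = 3129/620 ≈ 5.0468.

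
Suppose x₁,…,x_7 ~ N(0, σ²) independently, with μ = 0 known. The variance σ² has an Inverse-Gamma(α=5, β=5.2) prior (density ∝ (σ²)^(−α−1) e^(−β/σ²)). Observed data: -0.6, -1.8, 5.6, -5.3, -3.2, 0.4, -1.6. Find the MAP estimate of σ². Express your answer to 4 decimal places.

σ̂²_MAP = 4.5479

Sum of squared deviations about the known mean: SS = (-0.6−0)² + (-1.8−0)² + (5.6−0)² + (-5.3−0)² + (-3.2−0)² + (0.4−0)² + (-1.6−0)² = 76.01.
The Normal likelihood contributes (σ²)^(−n/2) exp(−SS/(2σ²)), so the posterior is Inverse-Gamma(α + n/2, β + SS/2) = Inverse-Gamma(8.5, 43.205).
The mode of Inverse-Gamma(a, b) is b/(a+1) = 43.205/9.5 ≈ 4.5479.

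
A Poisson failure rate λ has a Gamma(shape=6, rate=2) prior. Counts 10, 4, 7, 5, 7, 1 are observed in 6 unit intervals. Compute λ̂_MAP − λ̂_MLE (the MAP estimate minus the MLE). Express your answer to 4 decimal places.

Σxᵢ = 34. Posterior is Gamma(40, 8); MAP = (40−1)/8 = 39/8 ≈ 4.87500.
MLE = x̄ = 34/6 ≈ 5.66667.
Difference = 39/8 − 34/6 = -19/24 ≈ -0.7917.

MAP − MLE = -0.7917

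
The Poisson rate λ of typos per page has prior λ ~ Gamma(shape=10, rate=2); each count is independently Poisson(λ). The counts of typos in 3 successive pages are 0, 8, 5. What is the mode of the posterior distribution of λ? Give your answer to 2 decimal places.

Σxᵢ = 0+8+5 = 13, with n = 3.
Posterior ∝ λ^9e^(−2λ) · λ^13e^(−3λ) = λ^22e^(−5λ), i.e. Gamma(shape=23, rate=5).
The mode of a Gamma(a, b) with a ≥ 1 (shape–rate) is (a−1)/b = 22/5 ≈ 4.40.

λ̂_MAP = 4.40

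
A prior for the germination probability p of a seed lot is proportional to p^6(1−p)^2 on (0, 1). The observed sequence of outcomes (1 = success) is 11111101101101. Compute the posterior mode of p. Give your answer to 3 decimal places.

The prior density ∝ p^6(1−p)^2 is the kernel of Beta(7, 3).
Data: 11 successes in 14 trials (from the sequence). The binomial likelihood contributes p^11(1−p)^3, so the posterior is Beta(7+11, 3+3) = Beta(18, 6).
For Beta(a, b) with a, b > 1 the mode is (a−1)/(a+b−2) = 17/22 ≈ 0.773.

p̂_MAP = 0.773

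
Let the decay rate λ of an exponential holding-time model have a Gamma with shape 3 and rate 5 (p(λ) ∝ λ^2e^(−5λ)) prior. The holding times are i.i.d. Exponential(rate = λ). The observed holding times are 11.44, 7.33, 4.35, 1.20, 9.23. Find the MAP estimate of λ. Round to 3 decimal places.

The Exponential(rate=λ) likelihood is ∝ λ^n e^(−λΣtᵢ). Here n = 5 and Σtᵢ = 11.44 + 7.33 + 4.35 + 1.20 + 9.23 = 33.55.
Posterior ∝ λ^2e^(−5λ) · λ^5e^(−33.55λ) = λ^7e^(−38.55λ), i.e. Gamma(8, 38.55).
Mode = (a−1)/b = 7/38.55 ≈ 0.182.

λ̂_MAP = 0.182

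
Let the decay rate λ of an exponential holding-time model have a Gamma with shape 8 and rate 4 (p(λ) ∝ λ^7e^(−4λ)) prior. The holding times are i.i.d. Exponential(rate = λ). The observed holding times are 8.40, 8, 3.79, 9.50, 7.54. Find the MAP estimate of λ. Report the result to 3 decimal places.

The Exponential(rate=λ) likelihood is ∝ λ^n e^(−λΣtᵢ). Here n = 5 and Σtᵢ = 8.40 + 8 + 3.79 + 9.50 + 7.54 = 37.23.
Posterior ∝ λ^7e^(−4λ) · λ^5e^(−37.23λ) = λ^12e^(−41.23λ), i.e. Gamma(13, 41.23).
Mode = (a−1)/b = 12/41.23 ≈ 0.291.

λ̂_MAP = 0.291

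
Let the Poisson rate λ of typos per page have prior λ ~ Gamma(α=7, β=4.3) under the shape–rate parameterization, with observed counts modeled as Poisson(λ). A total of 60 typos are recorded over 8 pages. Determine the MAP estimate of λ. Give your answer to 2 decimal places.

λ̂_MAP = 5.37

Σxᵢ = 60, n = 8.
Posterior ∝ λ^6e^(−4.3λ) · λ^60e^(−8λ) = λ^66e^(−12.3λ), i.e. Gamma(shape=67, rate=12.3).
The mode of a Gamma(a, b) with a ≥ 1 (shape–rate) is (a−1)/b = 66/12.3 ≈ 5.37.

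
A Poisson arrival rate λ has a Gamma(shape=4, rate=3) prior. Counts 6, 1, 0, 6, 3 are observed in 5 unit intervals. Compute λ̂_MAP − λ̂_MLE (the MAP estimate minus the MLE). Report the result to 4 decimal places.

MAP − MLE = -0.8250

Σxᵢ = 16. Posterior is Gamma(20, 8); MAP = (20−1)/8 = 19/8 ≈ 2.37500.
MLE = x̄ = 16/5 ≈ 3.20000.
Difference = 19/8 − 16/5 = -33/40 ≈ -0.8250.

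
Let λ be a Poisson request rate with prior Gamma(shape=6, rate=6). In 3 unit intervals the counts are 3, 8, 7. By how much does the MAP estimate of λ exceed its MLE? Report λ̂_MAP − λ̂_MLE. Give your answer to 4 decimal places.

MAP − MLE = -3.4444

Σxᵢ = 18. Posterior is Gamma(24, 9); MAP = (24−1)/9 = 23/9 ≈ 2.55556.
MLE = x̄ = 18/3 ≈ 6.00000.
Difference = 23/9 − 18/3 = -31/9 ≈ -3.4444.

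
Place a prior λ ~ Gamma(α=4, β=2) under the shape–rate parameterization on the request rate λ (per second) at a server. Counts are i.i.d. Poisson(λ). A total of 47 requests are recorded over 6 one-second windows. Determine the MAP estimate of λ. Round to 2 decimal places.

Σxᵢ = 47, n = 6.
Posterior ∝ λ^3e^(−2λ) · λ^47e^(−6λ) = λ^50e^(−8λ), i.e. Gamma(shape=51, rate=8).
The mode of a Gamma(a, b) with a ≥ 1 (shape–rate) is (a−1)/b = 50/8 ≈ 6.25.

λ̂_MAP = 6.25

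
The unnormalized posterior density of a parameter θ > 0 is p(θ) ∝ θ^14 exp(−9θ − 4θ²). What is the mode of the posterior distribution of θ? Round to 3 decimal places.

θ̂_MAP = 0.875

ℓ'(θ) = 14/θ − 9 − 8θ. Setting this to zero and multiplying by θ: 8θ² + 9θ − 14 = 0.
θ = (−9 + √(9² + 4·8·14)) / (2·8) = (−9 + √529) / 16 = (−9 + 23)/16 = 7/8.
ℓ''(θ) = −14/θ² − 8 < 0, confirming a maximum.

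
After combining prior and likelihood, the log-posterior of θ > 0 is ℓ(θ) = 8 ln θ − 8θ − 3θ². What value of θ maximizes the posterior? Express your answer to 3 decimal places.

ℓ'(θ) = 8/θ − 8 − 6θ. Setting this to zero and multiplying by θ: 6θ² + 8θ − 8 = 0.
θ = (−8 + √(8² + 4·6·8)) / (2·6) = (−8 + √256) / 12 = (−8 + 16)/12 = 2/3.
ℓ''(θ) = −8/θ² − 6 < 0, confirming a maximum.

θ̂_MAP = 0.667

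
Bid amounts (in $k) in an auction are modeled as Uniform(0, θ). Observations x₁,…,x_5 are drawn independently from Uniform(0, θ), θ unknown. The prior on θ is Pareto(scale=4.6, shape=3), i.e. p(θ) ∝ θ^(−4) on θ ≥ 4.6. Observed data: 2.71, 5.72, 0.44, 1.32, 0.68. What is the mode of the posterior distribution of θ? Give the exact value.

The Uniform(0, θ) likelihood is θ^(−n) for θ ≥ max(xᵢ), zero otherwise. Here max(xᵢ) = 5.72.
Posterior ∝ θ^(−4) · θ^(−5) = θ^(−9) on θ ≥ max(4.6, 5.72) = 5.72.
This density is strictly decreasing in θ, so the posterior mode lies at the lower boundary of the support.

θ̂_MAP = 5.72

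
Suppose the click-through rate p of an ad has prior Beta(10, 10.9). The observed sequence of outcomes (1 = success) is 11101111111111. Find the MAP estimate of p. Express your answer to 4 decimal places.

p̂_MAP = 0.6687

Prior: Beta(10, 10.9).
Data: 13 successes in 14 trials (from the sequence). The binomial likelihood contributes p^13(1−p)^1, so the posterior is Beta(10+13, 10.9+1) = Beta(23, 11.9).
For Beta(a, b) with a, b > 1 the mode is (a−1)/(a+b−2) = 22/32.9 ≈ 0.6687.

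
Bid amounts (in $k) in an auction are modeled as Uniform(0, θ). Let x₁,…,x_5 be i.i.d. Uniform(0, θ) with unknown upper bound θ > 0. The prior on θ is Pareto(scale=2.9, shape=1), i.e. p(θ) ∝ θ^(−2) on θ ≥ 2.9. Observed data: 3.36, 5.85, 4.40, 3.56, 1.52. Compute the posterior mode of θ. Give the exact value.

The Uniform(0, θ) likelihood is θ^(−n) for θ ≥ max(xᵢ), zero otherwise. Here max(xᵢ) = 5.85.
Posterior ∝ θ^(−2) · θ^(−5) = θ^(−7) on θ ≥ max(2.9, 5.85) = 5.85.
This density is strictly decreasing in θ, so the posterior mode lies at the lower boundary of the support.

θ̂_MAP = 5.85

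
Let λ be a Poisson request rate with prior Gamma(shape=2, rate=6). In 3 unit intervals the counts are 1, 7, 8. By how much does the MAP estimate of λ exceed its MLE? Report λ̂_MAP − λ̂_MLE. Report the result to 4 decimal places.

Σxᵢ = 16. Posterior is Gamma(18, 9); MAP = (18−1)/9 = 17/9 ≈ 1.88889.
MLE = x̄ = 16/3 ≈ 5.33333.
Difference = 17/9 − 16/3 = -31/9 ≈ -3.4444.

MAP − MLE = -3.4444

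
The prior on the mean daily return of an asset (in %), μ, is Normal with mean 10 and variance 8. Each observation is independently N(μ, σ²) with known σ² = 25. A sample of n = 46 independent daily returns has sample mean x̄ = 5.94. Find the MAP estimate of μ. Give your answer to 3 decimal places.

n = 46, x̄ = 5.94.
For a Normal prior and Normal likelihood with known variance, the posterior is Normal; its mode equals its mean, the precision-weighted average.
Prior precision 1/σ₀² = 1/8 = 0.125; data precision n/σ² = 46/25 = 1.84.
μ̂ = (0.125·10 + 1.84·5.94) / (0.125 + 1.84) = 12.1796/1.965 = 60898/9825 ≈ 6.198.

μ̂_MAP = 6.198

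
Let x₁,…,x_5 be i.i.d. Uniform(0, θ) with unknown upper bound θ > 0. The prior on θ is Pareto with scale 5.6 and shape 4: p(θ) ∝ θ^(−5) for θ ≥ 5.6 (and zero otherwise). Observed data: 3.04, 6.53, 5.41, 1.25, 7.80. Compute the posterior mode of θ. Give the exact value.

The Uniform(0, θ) likelihood is θ^(−n) for θ ≥ max(xᵢ), zero otherwise. Here max(xᵢ) = 7.80.
Posterior ∝ θ^(−5) · θ^(−5) = θ^(−10) on θ ≥ max(5.6, 7.80) = 7.80.
This density is strictly decreasing in θ, so the posterior mode lies at the lower boundary of the support.

θ̂_MAP = 7.80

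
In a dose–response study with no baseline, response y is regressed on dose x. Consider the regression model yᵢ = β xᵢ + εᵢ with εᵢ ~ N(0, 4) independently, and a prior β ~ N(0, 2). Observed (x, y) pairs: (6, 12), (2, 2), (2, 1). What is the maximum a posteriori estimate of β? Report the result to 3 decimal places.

β̂_MAP = 1.696

log p(β | y) = −Σ(yᵢ − βxᵢ)²/(2·4) − β²/(2·2) + const.
Setting the derivative to zero: Σxᵢ(yᵢ − βxᵢ)/4 − β/2 = 0, so β = Σxᵢyᵢ / (Σxᵢ² + σ²/τ²).
Σxᵢyᵢ = 6·12 + 2·2 + 2·1 = 78; Σxᵢ² = 44; σ²/τ² = 2.
β̂_MAP = 78 / (44 + 2) = 78/46 ≈ 1.696.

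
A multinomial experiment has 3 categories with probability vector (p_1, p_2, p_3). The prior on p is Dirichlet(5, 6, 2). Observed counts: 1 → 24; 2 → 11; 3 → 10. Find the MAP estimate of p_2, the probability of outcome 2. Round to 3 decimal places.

MAP estimate: 0.291

The posterior is Dirichlet(αᵢ + nᵢ) = Dirichlet(29, 17, 12).
For a Dirichlet(a₁,…,a_K) with all aᵢ > 1, the mode has j-th component (aⱼ − 1)/(Σaᵢ − K).
Here Σaᵢ = 58 and K = 3, so p_2 = (17 − 1)/(58 − 3) = 16/55 ≈ 0.291.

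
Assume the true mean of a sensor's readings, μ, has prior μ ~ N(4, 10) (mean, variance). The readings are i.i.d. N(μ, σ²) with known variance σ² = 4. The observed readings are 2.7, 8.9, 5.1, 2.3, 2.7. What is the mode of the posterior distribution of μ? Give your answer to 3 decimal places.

n = 5; x̄ = (2.7 + 8.9 + 5.1 + 2.3 + 2.7)/5 = 21.7/5 = 4.34.
For a Normal prior and Normal likelihood with known variance, the posterior is Normal; its mode equals its mean, the precision-weighted average.
Prior precision 1/σ₀² = 1/10 = 0.1; data precision n/σ² = 5/4 = 1.25.
μ̂ = (0.1·4 + 1.25·4.34) / (0.1 + 1.25) = 5.825/1.35 = 233/54 ≈ 4.315.

μ̂_MAP = 4.315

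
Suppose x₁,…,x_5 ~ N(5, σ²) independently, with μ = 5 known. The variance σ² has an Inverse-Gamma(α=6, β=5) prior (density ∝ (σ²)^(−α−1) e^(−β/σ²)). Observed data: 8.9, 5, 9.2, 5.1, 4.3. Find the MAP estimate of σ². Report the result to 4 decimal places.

σ̂²_MAP = 2.2816

Sum of squared deviations about the known mean: SS = (8.9−5)² + (5−5)² + (9.2−5)² + (5.1−5)² + (4.3−5)² = 33.35.
The Normal likelihood contributes (σ²)^(−n/2) exp(−SS/(2σ²)), so the posterior is Inverse-Gamma(α + n/2, β + SS/2) = Inverse-Gamma(8.5, 21.675).
The mode of Inverse-Gamma(a, b) is b/(a+1) = 21.675/9.5 ≈ 2.2816.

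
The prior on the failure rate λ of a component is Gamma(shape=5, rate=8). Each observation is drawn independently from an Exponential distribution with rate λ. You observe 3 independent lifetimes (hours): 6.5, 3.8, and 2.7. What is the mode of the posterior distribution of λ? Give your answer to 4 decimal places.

λ̂_MAP = 0.3333

The Exponential(rate=λ) likelihood is ∝ λ^n e^(−λΣtᵢ). Here n = 3 and Σtᵢ = 6.5 + 3.8 + 2.7 = 13.
Posterior ∝ λ^4e^(−8λ) · λ^3e^(−13λ) = λ^7e^(−21λ), i.e. Gamma(8, 21).
Mode = (a−1)/b = 7/21 ≈ 0.3333.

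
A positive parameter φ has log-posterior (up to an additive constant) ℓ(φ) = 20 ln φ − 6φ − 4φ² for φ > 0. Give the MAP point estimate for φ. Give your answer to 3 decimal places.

ℓ'(φ) = 20/φ − 6 − 8φ. Setting this to zero and multiplying by φ: 8φ² + 6φ − 20 = 0.
φ = (−6 + √(6² + 4·8·20)) / (2·8) = (−6 + √676) / 16 = (−6 + 26)/16 = 5/4.
ℓ''(φ) = −20/φ² − 8 < 0, confirming a maximum.

φ̂_MAP = 1.250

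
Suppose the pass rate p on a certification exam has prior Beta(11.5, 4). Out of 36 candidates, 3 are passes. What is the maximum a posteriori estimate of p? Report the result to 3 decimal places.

Prior: Beta(11.5, 4).
Data: 3 successes in 36 trials. The binomial likelihood contributes p^3(1−p)^33, so the posterior is Beta(11.5+3, 4+33) = Beta(14.5, 37).
For Beta(a, b) with a, b > 1 the mode is (a−1)/(a+b−2) = 13.5/49.5 ≈ 0.273.

p̂_MAP = 0.273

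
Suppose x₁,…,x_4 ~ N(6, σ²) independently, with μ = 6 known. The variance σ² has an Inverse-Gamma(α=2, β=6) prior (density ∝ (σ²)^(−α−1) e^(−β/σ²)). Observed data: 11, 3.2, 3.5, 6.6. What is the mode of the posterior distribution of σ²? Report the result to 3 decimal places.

Sum of squared deviations about the known mean: SS = (11−6)² + (3.2−6)² + (3.5−6)² + (6.6−6)² = 39.45.
The Normal likelihood contributes (σ²)^(−n/2) exp(−SS/(2σ²)), so the posterior is Inverse-Gamma(α + n/2, β + SS/2) = Inverse-Gamma(4, 25.725).
The mode of Inverse-Gamma(a, b) is b/(a+1) = 25.725/5 ≈ 5.145.

σ̂²_MAP = 5.145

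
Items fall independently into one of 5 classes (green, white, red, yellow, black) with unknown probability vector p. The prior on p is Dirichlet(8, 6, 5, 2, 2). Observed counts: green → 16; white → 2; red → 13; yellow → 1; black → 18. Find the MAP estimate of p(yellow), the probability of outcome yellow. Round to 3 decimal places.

The posterior is Dirichlet(αᵢ + nᵢ) = Dirichlet(24, 8, 18, 3, 20).
For a Dirichlet(a₁,…,a_K) with all aᵢ > 1, the mode has j-th component (aⱼ − 1)/(Σaᵢ − K).
Here Σaᵢ = 73 and K = 5, so p(yellow) = (3 − 1)/(73 − 5) = 2/68 ≈ 0.029.

MAP estimate of p(yellow) = 0.029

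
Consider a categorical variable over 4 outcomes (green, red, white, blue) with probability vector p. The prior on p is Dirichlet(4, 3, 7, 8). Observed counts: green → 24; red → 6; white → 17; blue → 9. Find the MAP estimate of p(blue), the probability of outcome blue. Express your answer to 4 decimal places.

MAP estimate of p(blue) = 0.2162

The posterior is Dirichlet(αᵢ + nᵢ) = Dirichlet(28, 9, 24, 17).
For a Dirichlet(a₁,…,a_K) with all aᵢ > 1, the mode has j-th component (aⱼ − 1)/(Σaᵢ − K).
Here Σaᵢ = 78 and K = 4, so p(blue) = (17 − 1)/(78 − 4) = 16/74 ≈ 0.2162.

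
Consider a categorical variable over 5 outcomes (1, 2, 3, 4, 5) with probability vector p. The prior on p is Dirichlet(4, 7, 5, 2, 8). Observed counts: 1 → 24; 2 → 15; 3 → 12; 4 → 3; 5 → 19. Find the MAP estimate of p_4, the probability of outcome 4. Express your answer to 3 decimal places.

The posterior is Dirichlet(αᵢ + nᵢ) = Dirichlet(28, 22, 17, 5, 27).
For a Dirichlet(a₁,…,a_K) with all aᵢ > 1, the mode has j-th component (aⱼ − 1)/(Σaᵢ − K).
Here Σaᵢ = 99 and K = 5, so p_4 = (5 − 1)/(99 − 5) = 4/94 ≈ 0.043.

MAP estimate: 0.043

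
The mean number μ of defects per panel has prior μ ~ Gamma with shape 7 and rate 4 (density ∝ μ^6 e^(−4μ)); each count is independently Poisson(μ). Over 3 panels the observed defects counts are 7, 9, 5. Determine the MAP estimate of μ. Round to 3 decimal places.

Σxᵢ = 7+9+5 = 21, with n = 3.
Posterior ∝ μ^6e^(−4μ) · μ^21e^(−3μ) = μ^27e^(−7μ), i.e. Gamma(shape=28, rate=7).
The mode of a Gamma(a, b) with a ≥ 1 (shape–rate) is (a−1)/b = 27/7 ≈ 3.857.

μ̂_MAP = 3.857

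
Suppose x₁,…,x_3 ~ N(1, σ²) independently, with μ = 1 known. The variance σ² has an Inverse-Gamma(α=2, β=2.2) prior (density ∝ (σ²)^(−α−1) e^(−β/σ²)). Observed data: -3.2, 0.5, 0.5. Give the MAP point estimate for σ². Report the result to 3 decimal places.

σ̂²_MAP = 2.504

Sum of squared deviations about the known mean: SS = (-3.2−1)² + (0.5−1)² + (0.5−1)² = 18.14.
The Normal likelihood contributes (σ²)^(−n/2) exp(−SS/(2σ²)), so the posterior is Inverse-Gamma(α + n/2, β + SS/2) = Inverse-Gamma(3.5, 11.27).
The mode of Inverse-Gamma(a, b) is b/(a+1) = 11.27/4.5 ≈ 2.504.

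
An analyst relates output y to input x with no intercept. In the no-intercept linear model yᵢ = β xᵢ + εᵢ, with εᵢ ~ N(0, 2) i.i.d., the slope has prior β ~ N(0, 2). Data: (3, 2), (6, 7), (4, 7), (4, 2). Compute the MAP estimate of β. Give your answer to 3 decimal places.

log p(β | y) = −Σ(yᵢ − βxᵢ)²/(2·2) − β²/(2·2) + const.
Setting the derivative to zero: Σxᵢ(yᵢ − βxᵢ)/2 − β/2 = 0, so β = Σxᵢyᵢ / (Σxᵢ² + σ²/τ²).
Σxᵢyᵢ = 3·2 + 6·7 + 4·7 + 4·2 = 84; Σxᵢ² = 77; σ²/τ² = 1.
β̂_MAP = 84 / (77 + 1) = 84/78 ≈ 1.077.

β̂_MAP = 1.077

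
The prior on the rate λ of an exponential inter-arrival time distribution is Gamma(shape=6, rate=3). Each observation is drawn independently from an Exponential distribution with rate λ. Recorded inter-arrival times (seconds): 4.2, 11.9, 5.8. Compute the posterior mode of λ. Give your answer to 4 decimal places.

λ̂_MAP = 0.3213

The Exponential(rate=λ) likelihood is ∝ λ^n e^(−λΣtᵢ). Here n = 3 and Σtᵢ = 4.2 + 11.9 + 5.8 = 21.9.
Posterior ∝ λ^5e^(−3λ) · λ^3e^(−21.9λ) = λ^8e^(−24.9λ), i.e. Gamma(9, 24.9).
Mode = (a−1)/b = 8/24.9 ≈ 0.3213.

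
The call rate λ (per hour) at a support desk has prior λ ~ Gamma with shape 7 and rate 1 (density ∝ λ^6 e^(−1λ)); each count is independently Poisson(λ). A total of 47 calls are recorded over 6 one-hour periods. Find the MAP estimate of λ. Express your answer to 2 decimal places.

λ̂_MAP = 7.57

Σxᵢ = 47, n = 6.
Posterior ∝ λ^6e^(−1λ) · λ^47e^(−6λ) = λ^53e^(−7λ), i.e. Gamma(shape=54, rate=7).
The mode of a Gamma(a, b) with a ≥ 1 (shape–rate) is (a−1)/b = 53/7 ≈ 7.57.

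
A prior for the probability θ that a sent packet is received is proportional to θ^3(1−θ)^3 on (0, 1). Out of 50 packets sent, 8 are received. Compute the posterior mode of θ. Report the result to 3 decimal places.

The prior density ∝ θ^3(1−θ)^3 is the kernel of Beta(4, 4).
Data: 8 successes in 50 trials. The binomial likelihood contributes θ^8(1−θ)^42, so the posterior is Beta(4+8, 4+42) = Beta(12, 46).
For Beta(a, b) with a, b > 1 the mode is (a−1)/(a+b−2) = 11/56 ≈ 0.196.

θ̂_MAP = 0.196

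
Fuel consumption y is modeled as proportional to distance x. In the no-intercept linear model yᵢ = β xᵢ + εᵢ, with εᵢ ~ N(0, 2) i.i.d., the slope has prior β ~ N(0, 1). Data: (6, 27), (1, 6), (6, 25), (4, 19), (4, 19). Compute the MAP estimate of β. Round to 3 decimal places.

β̂_MAP = 4.393

log p(β | y) = −Σ(yᵢ − βxᵢ)²/(2·2) − β²/(2·1) + const.
Setting the derivative to zero: Σxᵢ(yᵢ − βxᵢ)/2 − β/1 = 0, so β = Σxᵢyᵢ / (Σxᵢ² + σ²/τ²).
Σxᵢyᵢ = 6·27 + 1·6 + 6·25 + 4·19 + 4·19 = 470; Σxᵢ² = 105; σ²/τ² = 2.
β̂_MAP = 470 / (105 + 2) = 470/107 ≈ 4.393.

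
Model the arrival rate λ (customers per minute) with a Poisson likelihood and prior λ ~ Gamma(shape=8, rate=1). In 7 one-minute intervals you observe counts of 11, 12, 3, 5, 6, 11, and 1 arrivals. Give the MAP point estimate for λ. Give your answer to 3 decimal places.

Σxᵢ = 11+12+3+5+6+11+1 = 49, with n = 7.
Posterior ∝ λ^7e^(−1λ) · λ^49e^(−7λ) = λ^56e^(−8λ), i.e. Gamma(shape=57, rate=8).
The mode of a Gamma(a, b) with a ≥ 1 (shape–rate) is (a−1)/b = 56/8 ≈ 7.000.

λ̂_MAP = 7.000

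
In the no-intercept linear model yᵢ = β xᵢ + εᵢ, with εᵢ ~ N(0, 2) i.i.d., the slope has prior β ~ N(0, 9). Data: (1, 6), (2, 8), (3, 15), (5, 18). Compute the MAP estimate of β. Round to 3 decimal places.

log p(β | y) = −Σ(yᵢ − βxᵢ)²/(2·2) − β²/(2·9) + const.
Setting the derivative to zero: Σxᵢ(yᵢ − βxᵢ)/2 − β/9 = 0, so β = Σxᵢyᵢ / (Σxᵢ² + σ²/τ²).
Σxᵢyᵢ = 1·6 + 2·8 + 3·15 + 5·18 = 157; Σxᵢ² = 39; σ²/τ² = 2/9.
β̂_MAP = 157 / (39 + 2/9) = 157/(353/9) = 1413/353 ≈ 4.003.

β̂_MAP = 4.003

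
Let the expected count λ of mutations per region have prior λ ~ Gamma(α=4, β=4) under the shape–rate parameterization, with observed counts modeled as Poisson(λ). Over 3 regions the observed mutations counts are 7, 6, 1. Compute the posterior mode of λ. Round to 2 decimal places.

Σxᵢ = 7+6+1 = 14, with n = 3.
Posterior ∝ λ^3e^(−4λ) · λ^14e^(−3λ) = λ^17e^(−7λ), i.e. Gamma(shape=18, rate=7).
The mode of a Gamma(a, b) with a ≥ 1 (shape–rate) is (a−1)/b = 17/7 ≈ 2.43.

λ̂_MAP = 2.43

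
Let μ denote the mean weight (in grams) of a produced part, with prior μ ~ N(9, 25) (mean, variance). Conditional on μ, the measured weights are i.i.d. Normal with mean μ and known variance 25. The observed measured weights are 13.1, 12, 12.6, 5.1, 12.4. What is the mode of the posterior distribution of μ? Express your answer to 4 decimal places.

μ̂_MAP = 10.7000

n = 5; x̄ = (13.1 + 12 + 12.6 + 5.1 + 12.4)/5 = 55.2/5 = 11.04.
For a Normal prior and Normal likelihood with known variance, the posterior is Normal; its mode equals its mean, the precision-weighted average.
Prior precision 1/σ₀² = 1/25 = 0.04; data precision n/σ² = 5/25 = 0.2.
μ̂ = (0.04·9 + 0.2·11.04) / (0.04 + 0.2) = 2.568/0.24 = 10.7000.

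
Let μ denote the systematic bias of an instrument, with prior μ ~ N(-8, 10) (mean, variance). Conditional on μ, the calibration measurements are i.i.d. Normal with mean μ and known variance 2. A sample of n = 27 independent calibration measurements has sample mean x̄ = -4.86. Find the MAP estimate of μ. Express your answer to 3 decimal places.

n = 27, x̄ = -4.86.
For a Normal prior and Normal likelihood with known variance, the posterior is Normal; its mode equals its mean, the precision-weighted average.
Prior precision 1/σ₀² = 1/10 = 0.1; data precision n/σ² = 27/2 = 13.5.
μ̂ = (0.1·(-8) + 13.5·(-4.86)) / (0.1 + 13.5) = (-66.41)/13.6 = -6641/1360 ≈ -4.883.

μ̂_MAP = -4.883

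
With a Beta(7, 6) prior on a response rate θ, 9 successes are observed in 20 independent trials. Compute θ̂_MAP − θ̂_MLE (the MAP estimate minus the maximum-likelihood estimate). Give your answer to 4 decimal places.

MAP − MLE = 0.0339

Posterior is Beta(16, 17); MAP = (16−1)/(33−2) = 15/31 ≈ 0.48387.
MLE ignores the prior: θ̂_MLE = k/n = 9/20 ≈ 0.45000.
Difference = 15/31 − 9/20 = 21/620 ≈ 0.0339.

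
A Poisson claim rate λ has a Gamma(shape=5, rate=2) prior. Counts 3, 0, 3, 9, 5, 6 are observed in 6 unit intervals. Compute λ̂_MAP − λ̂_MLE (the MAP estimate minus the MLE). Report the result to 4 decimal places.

Σxᵢ = 26. Posterior is Gamma(31, 8); MAP = (31−1)/8 = 30/8 ≈ 3.75000.
MLE = x̄ = 26/6 ≈ 4.33333.
Difference = 30/8 − 26/6 = -7/12 ≈ -0.5833.

MAP − MLE = -0.5833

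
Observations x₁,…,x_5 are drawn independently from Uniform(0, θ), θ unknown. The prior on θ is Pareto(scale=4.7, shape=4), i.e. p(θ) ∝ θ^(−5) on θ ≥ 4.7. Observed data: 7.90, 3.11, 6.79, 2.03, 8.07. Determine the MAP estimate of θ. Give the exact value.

The Uniform(0, θ) likelihood is θ^(−n) for θ ≥ max(xᵢ), zero otherwise. Here max(xᵢ) = 8.07.
Posterior ∝ θ^(−5) · θ^(−5) = θ^(−10) on θ ≥ max(4.7, 8.07) = 8.07.
This density is strictly decreasing in θ, so the posterior mode lies at the lower boundary of the support.

θ̂_MAP = 8.07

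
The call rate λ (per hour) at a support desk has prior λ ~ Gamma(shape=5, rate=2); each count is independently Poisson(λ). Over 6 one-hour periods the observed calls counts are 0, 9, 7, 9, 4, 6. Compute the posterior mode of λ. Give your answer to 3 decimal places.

λ̂_MAP = 4.875

Σxᵢ = 0+9+7+9+4+6 = 35, with n = 6.
Posterior ∝ λ^4e^(−2λ) · λ^35e^(−6λ) = λ^39e^(−8λ), i.e. Gamma(shape=40, rate=8).
The mode of a Gamma(a, b) with a ≥ 1 (shape–rate) is (a−1)/b = 39/8 ≈ 4.875.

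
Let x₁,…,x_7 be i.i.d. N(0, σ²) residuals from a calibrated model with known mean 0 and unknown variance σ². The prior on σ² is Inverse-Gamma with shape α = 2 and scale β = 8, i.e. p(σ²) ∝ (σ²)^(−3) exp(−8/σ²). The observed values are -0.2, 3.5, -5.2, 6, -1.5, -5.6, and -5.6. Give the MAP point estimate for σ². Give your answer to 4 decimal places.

σ̂²_MAP = 12.0231

Sum of squared deviations about the known mean: SS = (-0.2−0)² + (3.5−0)² + (-5.2−0)² + (6−0)² + (-1.5−0)² + (-5.6−0)² + (-5.6−0)² = 140.3.
The Normal likelihood contributes (σ²)^(−n/2) exp(−SS/(2σ²)), so the posterior is Inverse-Gamma(α + n/2, β + SS/2) = Inverse-Gamma(5.5, 78.15).
The mode of Inverse-Gamma(a, b) is b/(a+1) = 78.15/6.5 ≈ 12.0231.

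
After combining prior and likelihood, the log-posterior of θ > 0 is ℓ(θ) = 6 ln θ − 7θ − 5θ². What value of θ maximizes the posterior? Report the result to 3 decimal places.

ℓ'(θ) = 6/θ − 7 − 10θ. Setting this to zero and multiplying by θ: 10θ² + 7θ − 6 = 0.
θ = (−7 + √(7² + 4·10·6)) / (2·10) = (−7 + √289) / 20 = (−7 + 17)/20 = 1/2.
ℓ''(θ) = −6/θ² − 10 < 0, confirming a maximum.

θ̂_MAP = 0.500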